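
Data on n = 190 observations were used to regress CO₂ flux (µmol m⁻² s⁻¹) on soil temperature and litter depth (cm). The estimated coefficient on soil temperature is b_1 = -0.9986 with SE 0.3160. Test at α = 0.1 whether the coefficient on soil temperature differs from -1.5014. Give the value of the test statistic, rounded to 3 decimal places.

t = 1.591

H₀: β₁ = -1.5014 vs H₁: β₁ ≠ -1.5014.
t = (b_1 − β₁⁰)/SE = (-0.9986 − (-1.5014)) / 0.3160 = 1.591.
df = n − k − 1 = 190 − 2 − 1 = 187.
Two-sided p ≈ 0.1133, which is ≥ 0.1, so fail to reject H₀.
The data are consistent with a true slope of -1.5014 µmol m⁻² s⁻¹ per unit of soil temperature, holding the other predictors fixed.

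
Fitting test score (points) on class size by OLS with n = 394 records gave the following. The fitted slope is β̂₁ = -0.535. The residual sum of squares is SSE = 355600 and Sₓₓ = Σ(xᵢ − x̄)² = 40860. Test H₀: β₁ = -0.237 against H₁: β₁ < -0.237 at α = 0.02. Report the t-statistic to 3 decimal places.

t = -2.000

MSE = SSE/(n − 2) = 355600/392 = 907.143.
SE(β̂₁) = √(MSE/Sₓₓ) = √(907.143/40860) = 0.149001.
t = (-0.535 − (-0.237)) / 0.149001 = -2.000.
df = n − 2 = 392.
One-sided p ≈ 0.0231, which is ≥ 0.02, so fail to reject H₀.
The data do not give significant evidence that the true slope on class size is below -0.237 points per unit.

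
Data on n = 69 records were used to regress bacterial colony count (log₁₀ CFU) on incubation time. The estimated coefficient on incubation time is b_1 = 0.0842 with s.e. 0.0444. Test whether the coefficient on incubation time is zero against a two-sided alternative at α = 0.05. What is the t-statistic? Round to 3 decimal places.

H₀: β₁ = 0 vs H₁: β₁ ≠ 0.
t = (b_1 − β₁⁰)/SE = 0.0842 / 0.0444 = 1.896.
df = n − 2 = 69 − 2 = 67.
Two-sided p ≈ 0.0622, which is ≥ 0.05, so fail to reject H₀.
The data do not give significant evidence of an association between incubation time and bacterial colony count.

t = 1.896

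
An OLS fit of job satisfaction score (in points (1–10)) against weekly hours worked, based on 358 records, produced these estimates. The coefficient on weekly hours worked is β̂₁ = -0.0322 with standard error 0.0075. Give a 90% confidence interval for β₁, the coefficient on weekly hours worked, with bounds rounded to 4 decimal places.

df = n − 2 = 358 − 2 = 356.
t* = t_{0.05, 356} = 1.649145.
Margin = t* × SE = 1.649145 × 0.0075 = 0.012369.
CI: -0.0322 ± 0.012369 → (-0.0446, -0.0198).
With 90% confidence, each one-unit increase in weekly hours worked is associated with a change of between -0.0446 and -0.0198 points (1–10) in job satisfaction score.

(-0.0446, -0.0198)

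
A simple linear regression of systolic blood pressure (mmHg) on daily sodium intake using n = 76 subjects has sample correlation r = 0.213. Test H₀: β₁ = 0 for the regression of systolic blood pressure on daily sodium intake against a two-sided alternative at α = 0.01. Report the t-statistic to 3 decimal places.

t = 1.875

t = r·√(n − 2)/√(1 − r²) = 0.213·√74/√0.954631 = 1.875.
df = n − 2 = 74.
Two-sided p ≈ 0.0647, which is ≥ 0.01, so fail to reject H₀.
The data do not give significant evidence of a linear association between daily sodium intake and systolic blood pressure.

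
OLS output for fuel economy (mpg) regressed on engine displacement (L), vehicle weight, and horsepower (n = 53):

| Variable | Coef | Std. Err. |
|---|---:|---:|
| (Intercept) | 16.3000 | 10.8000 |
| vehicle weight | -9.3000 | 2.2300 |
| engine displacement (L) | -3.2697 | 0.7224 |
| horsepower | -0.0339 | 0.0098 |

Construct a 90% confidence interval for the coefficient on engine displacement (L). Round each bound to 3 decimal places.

Read off: b = -3.2697, SE = 0.7224 for engine displacement (L).
df = n − k − 1 = 53 − 3 − 1 = 49.
t* = t_{0.05, 49} = 1.676551.
Margin = t* × SE = 1.676551 × 0.7224 = 1.21114.
CI: -3.2697 ± 1.21114 → (-4.481, -2.059).

(-4.481, -2.059)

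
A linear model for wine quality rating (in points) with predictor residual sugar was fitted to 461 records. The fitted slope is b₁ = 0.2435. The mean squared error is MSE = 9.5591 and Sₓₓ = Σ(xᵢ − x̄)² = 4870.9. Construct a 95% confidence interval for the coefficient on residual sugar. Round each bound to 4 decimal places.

(0.1564, 0.3306)

SE(b₁) = √(MSE/Sₓₓ) = √(9.5591/4870.9) = 0.0443.
df = n − 2 = 459.
t* = t_{0.025, 459} = 1.965146.
Margin = t* × SE = 1.965146 × 0.0443 = 0.087056.
CI: 0.2435 ± 0.087056 → (0.1564, 0.3306).
With 95% confidence, each one-unit increase in residual sugar is associated with a change of between 0.1564 and 0.3306 points in wine quality rating.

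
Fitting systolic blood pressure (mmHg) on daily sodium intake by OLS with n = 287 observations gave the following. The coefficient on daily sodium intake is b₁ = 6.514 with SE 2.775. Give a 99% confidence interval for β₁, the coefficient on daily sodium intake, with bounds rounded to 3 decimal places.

(-0.682, 13.710)

df = n − 2 = 287 − 2 = 285.
t* = t_{0.005, 285} = 2.59319.
Margin = t* × SE = 2.59319 × 2.775 = 7.19610.
CI: 6.514 ± 7.19610 → (-0.682, 13.710).
With 99% confidence, each one-unit increase in daily sodium intake is associated with a change of between -0.682 and 13.710 mmHg in systolic blood pressure.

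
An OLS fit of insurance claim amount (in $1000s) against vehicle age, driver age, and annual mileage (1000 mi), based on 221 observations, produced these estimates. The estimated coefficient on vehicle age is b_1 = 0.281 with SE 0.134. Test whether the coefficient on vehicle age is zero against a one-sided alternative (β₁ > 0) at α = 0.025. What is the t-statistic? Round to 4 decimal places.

H₀: β₁ = 0 vs H₁: β₁ > 0.
t = (b_1 − β₁⁰)/SE = 0.281 / 0.134 = 2.0970.
df = n − k − 1 = 221 − 3 − 1 = 217.
One-sided p ≈ 0.0186, which is < 0.025, so reject H₀.
There is evidence that the true slope on vehicle age is positive, holding the other predictors fixed.

t = 2.0970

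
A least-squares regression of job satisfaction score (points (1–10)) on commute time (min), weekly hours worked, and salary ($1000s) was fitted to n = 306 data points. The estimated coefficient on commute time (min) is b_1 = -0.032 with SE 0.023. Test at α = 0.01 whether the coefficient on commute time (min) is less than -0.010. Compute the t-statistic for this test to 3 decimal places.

t = -0.957

H₀: β₁ = -0.010 vs H₁: β₁ < -0.010.
t = (b_1 − β₁⁰)/SE = (-0.032 − (-0.010)) / 0.023 = -0.957.
df = n − k − 1 = 306 − 3 − 1 = 302.
One-sided p ≈ 0.1698, which is ≥ 0.01, so fail to reject H₀.
The data do not give significant evidence that the true slope on commute time (min) is below -0.010 points (1–10) per unit, holding the other predictors fixed.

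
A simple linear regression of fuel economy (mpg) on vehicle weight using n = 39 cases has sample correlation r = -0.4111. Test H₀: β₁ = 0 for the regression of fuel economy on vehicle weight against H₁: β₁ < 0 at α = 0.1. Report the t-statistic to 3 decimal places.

t = -2.743

t = r·√(n − 2)/√(1 − r²) = -0.4111·√37/√0.830997 = -2.743.
df = n − 2 = 37.
One-sided p ≈ 0.0047, which is < 0.1, so reject H₀.
There is evidence of a linear association between vehicle weight and fuel economy.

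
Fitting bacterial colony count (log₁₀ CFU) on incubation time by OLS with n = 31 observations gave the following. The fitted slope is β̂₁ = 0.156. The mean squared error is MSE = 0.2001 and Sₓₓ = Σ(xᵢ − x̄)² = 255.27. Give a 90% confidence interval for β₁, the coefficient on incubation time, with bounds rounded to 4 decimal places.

SE(β̂₁) = √(MSE/Sₓₓ) = √(0.2001/255.27) = 0.0279978.
df = n − 2 = 29.
t* = t_{0.05, 29} = 1.699127.
Margin = t* × SE = 1.699127 × 0.0279978 = 0.047572.
CI: 0.156 ± 0.047572 → (0.1084, 0.2036).
With 90% confidence, each one-unit increase in incubation time is associated with a change of between 0.1084 and 0.2036 log₁₀ CFU in bacterial colony count.

(0.1084, 0.2036)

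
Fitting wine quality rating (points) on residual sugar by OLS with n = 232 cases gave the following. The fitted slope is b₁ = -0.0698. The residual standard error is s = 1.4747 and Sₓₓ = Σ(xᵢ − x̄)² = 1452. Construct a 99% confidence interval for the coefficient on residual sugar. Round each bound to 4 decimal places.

SE(b₁) = s/√Sₓₓ = 1.4747/√1452 = 0.0387008.
df = n − 2 = 230.
t* = t_{0.005, 230} = 2.597374.
Margin = t* × SE = 2.597374 × 0.0387008 = 0.100521.
CI: -0.0698 ± 0.100521 → (-0.1703, 0.0307).
With 99% confidence, each one-unit increase in residual sugar is associated with a change of between -0.1703 and 0.0307 points in wine quality rating.

(-0.1703, 0.0307)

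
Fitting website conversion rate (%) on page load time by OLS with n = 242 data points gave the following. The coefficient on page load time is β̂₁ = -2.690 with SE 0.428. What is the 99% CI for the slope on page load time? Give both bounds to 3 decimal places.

(-3.801, -1.579)

df = n − 2 = 242 − 2 = 240.
t* = t_{0.005, 240} = 2.596469.
Margin = t* × SE = 2.596469 × 0.428 = 1.11129.
CI: -2.690 ± 1.11129 → (-3.801, -1.579).
With 99% confidence, each one-unit increase in page load time is associated with a change of between -3.801 and -1.579 % in website conversion rate.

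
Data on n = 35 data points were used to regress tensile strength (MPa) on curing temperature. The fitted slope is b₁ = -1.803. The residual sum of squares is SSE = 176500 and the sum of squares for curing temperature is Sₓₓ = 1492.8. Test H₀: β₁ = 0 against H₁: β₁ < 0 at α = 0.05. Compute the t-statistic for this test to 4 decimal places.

MSE = SSE/(n − 2) = 176500/33 = 5348.48.
SE(b₁) = √(MSE/Sₓₓ) = √(5348.48/1492.8) = 1.89284.
t = -1.803 / 1.89284 = -0.9525.
df = n − 2 = 33.
One-sided p ≈ 0.1739, which is ≥ 0.05, so fail to reject H₀.
The data do not give significant evidence that the true slope on curing temperature is negative.

t = -0.9525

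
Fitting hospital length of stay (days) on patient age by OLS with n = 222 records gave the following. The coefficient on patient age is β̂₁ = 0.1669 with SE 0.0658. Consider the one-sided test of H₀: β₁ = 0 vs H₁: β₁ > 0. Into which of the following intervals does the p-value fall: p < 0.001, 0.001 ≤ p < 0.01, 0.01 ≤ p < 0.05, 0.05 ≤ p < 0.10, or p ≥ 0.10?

0.001 ≤ p < 0.01

t = 0.1669 / 0.0658 = 2.536.
df = n − 2 = 222 − 2 = 220.
One-sided p = P(T_{220} > t) ≈ 0.0059.
So 0.001 ≤ p < 0.01.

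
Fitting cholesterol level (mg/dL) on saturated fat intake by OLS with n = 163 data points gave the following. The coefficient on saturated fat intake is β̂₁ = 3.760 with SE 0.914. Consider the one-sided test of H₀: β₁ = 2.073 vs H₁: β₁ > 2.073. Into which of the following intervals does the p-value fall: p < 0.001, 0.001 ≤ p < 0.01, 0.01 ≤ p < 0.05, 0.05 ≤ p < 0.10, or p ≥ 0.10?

0.01 ≤ p < 0.05

t = (3.760 − 2.073) / 0.914 = 1.846.
df = n − 2 = 163 − 2 = 161.
One-sided p = P(T_{161} > t) ≈ 0.0334.
So 0.01 ≤ p < 0.05.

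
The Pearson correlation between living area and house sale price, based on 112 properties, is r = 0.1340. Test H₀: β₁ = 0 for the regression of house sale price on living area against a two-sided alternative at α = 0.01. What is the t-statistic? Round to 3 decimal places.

t = 1.418

t = r·√(n − 2)/√(1 − r²) = 0.1340·√110/√0.982044 = 1.418.
df = n − 2 = 110.
Two-sided p ≈ 0.1590, which is ≥ 0.01, so fail to reject H₀.
The data do not give significant evidence of a linear association between living area and house sale price.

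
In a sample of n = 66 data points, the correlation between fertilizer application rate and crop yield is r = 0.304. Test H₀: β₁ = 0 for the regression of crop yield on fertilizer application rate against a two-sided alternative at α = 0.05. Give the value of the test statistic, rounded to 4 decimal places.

t = 2.5528

t = r·√(n − 2)/√(1 − r²) = 0.304·√64/√0.907584 = 2.5528.
df = n − 2 = 64.
Two-sided p ≈ 0.0131, which is < 0.05, so reject H₀.
There is evidence of a linear association between fertilizer application rate and crop yield.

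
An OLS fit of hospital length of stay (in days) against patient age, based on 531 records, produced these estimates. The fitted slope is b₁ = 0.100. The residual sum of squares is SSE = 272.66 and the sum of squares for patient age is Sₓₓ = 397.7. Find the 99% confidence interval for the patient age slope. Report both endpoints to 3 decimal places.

MSE = SSE/(n − 2) = 272.66/529 = 0.515425.
SE(b₁) = √(MSE/Sₓₓ) = √(0.515425/397.7) = 0.0360002.
df = n − 2 = 529.
t* = t_{0.005, 529} = 2.585155.
Margin = t* × SE = 2.585155 × 0.0360002 = 0.09307.
CI: 0.100 ± 0.09307 → (0.007, 0.193).
With 99% confidence, each one-unit increase in patient age is associated with a change of between 0.007 and 0.193 days in hospital length of stay.

(0.007, 0.193)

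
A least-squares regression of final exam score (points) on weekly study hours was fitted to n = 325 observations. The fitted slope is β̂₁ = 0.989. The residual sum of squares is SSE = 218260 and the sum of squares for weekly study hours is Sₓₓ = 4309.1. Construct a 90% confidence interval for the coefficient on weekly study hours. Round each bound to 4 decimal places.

MSE = SSE/(n − 2) = 218260/323 = 675.728.
SE(β̂₁) = √(MSE/Sₓₓ) = √(675.728/4309.1) = 0.395998.
df = n − 2 = 323.
t* = t_{0.05, 323} = 1.649585.
Margin = t* × SE = 1.649585 × 0.395998 = 0.653232.
CI: 0.989 ± 0.653232 → (0.3358, 1.6422).
With 90% confidence, each one-unit increase in weekly study hours is associated with a change of between 0.3358 and 1.6422 points in final exam score.

(0.3358, 1.6422)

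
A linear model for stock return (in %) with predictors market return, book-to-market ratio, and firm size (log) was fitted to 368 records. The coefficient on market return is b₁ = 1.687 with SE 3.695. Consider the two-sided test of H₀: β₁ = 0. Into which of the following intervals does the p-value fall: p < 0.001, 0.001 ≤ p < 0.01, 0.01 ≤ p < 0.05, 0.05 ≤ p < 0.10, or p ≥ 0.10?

p ≥ 0.10

t = 1.687 / 3.695 = 0.457.
df = n − k − 1 = 368 − 3 − 1 = 364.
Two-sided p = 2·P(T_{364} > |t|) ≈ 0.6483.
So p ≥ 0.10.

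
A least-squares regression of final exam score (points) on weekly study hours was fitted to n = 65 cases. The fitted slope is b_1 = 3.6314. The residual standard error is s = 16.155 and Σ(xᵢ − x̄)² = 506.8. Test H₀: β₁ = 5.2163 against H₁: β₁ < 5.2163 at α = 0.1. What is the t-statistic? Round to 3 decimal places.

t = -2.209

SE(b_1) = s/√Sₓₓ = 16.155/√506.8 = 0.71761.
t = (3.6314 − 5.2163) / 0.71761 = -2.209.
df = n − 2 = 63.
One-sided p ≈ 0.0154, which is < 0.1, so reject H₀.
There is evidence that the true slope on weekly study hours is below 5.2163 points per unit.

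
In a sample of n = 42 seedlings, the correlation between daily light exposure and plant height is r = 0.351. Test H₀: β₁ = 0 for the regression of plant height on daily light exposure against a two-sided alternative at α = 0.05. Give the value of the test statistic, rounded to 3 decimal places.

t = 2.371

t = r·√(n − 2)/√(1 − r²) = 0.351·√40/√0.876799 = 2.371.
df = n − 2 = 40.
Two-sided p ≈ 0.0227, which is < 0.05, so reject H₀.
There is evidence of a linear association between daily light exposure and plant height.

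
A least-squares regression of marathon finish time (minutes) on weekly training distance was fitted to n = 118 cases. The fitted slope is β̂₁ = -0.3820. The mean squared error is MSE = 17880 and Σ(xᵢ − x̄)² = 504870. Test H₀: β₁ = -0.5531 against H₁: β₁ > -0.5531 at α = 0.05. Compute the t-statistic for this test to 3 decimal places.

t = 0.909

SE(β̂₁) = √(MSE/Sₓₓ) = √(17880/504870) = 0.188189.
t = (-0.3820 − (-0.5531)) / 0.188189 = 0.909.
df = n − 2 = 116.
One-sided p ≈ 0.1826, which is ≥ 0.05, so fail to reject H₀.
The data do not give significant evidence that the true slope on weekly training distance exceeds -0.5531 minutes per unit.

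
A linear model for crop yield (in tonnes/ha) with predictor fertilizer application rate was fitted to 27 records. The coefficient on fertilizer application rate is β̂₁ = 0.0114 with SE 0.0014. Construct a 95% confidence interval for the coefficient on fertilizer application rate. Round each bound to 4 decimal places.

df = n − 2 = 27 − 2 = 25.
t* = t_{0.025, 25} = 2.059539.
Margin = t* × SE = 2.059539 × 0.0014 = 0.002883.
CI: 0.0114 ± 0.002883 → (0.0085, 0.0143).
With 95% confidence, each one-unit increase in fertilizer application rate is associated with a change of between 0.0085 and 0.0143 tonnes/ha in crop yield.

(0.0085, 0.0143)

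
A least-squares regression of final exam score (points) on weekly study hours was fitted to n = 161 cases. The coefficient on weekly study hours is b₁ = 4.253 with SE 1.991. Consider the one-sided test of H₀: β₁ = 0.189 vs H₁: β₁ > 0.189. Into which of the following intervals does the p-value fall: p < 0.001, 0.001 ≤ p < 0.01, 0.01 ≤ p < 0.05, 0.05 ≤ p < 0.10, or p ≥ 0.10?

t = (4.253 − 0.189) / 1.991 = 2.041.
df = n − 2 = 161 − 2 = 159.
One-sided p = P(T_{159} > t) ≈ 0.0214.
So 0.01 ≤ p < 0.05.

0.01 ≤ p < 0.05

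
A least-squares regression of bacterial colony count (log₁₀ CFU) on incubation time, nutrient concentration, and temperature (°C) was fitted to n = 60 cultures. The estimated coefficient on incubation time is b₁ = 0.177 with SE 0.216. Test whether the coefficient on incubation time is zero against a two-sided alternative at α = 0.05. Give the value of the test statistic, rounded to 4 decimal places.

H₀: β₁ = 0 vs H₁: β₁ ≠ 0.
t = (b₁ − β₁⁰)/SE = 0.177 / 0.216 = 0.8194.
df = n − k − 1 = 60 − 3 − 1 = 56.
Two-sided p ≈ 0.4160, which is ≥ 0.05, so fail to reject H₀.
The data do not give significant evidence of an association between incubation time and bacterial colony count, after adjusting for the other predictors.

t = 0.8194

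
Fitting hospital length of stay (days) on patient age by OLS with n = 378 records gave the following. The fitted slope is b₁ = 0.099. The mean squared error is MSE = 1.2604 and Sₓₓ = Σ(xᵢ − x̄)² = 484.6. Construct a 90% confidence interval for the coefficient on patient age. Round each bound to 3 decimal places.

SE(b₁) = √(MSE/Sₓₓ) = √(1.2604/484.6) = 0.0509991.
df = n − 2 = 376.
t* = t_{0.05, 376} = 1.648916.
Margin = t* × SE = 1.648916 × 0.0509991 = 0.08409.
CI: 0.099 ± 0.08409 → (0.015, 0.183).
With 90% confidence, each one-unit increase in patient age is associated with a change of between 0.015 and 0.183 days in hospital length of stay.

(0.015, 0.183)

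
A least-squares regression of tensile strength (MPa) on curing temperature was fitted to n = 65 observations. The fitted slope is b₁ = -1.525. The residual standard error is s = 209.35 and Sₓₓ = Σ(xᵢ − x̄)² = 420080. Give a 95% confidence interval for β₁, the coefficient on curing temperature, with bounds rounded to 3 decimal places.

(-2.170, -0.880)

SE(b₁) = s/√Sₓₓ = 209.35/√420080 = 0.323003.
df = n − 2 = 63.
t* = t_{0.025, 63} = 1.998341.
Margin = t* × SE = 1.998341 × 0.323003 = 0.64547.
CI: -1.525 ± 0.64547 → (-2.170, -0.880).
With 95% confidence, each one-unit increase in curing temperature is associated with a change of between -2.170 and -0.880 MPa in tensile strength.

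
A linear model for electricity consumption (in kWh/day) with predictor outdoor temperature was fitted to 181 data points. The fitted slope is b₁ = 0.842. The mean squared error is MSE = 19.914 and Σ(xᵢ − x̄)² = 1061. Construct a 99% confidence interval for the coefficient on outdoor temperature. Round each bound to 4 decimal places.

SE(b₁) = √(MSE/Sₓₓ) = √(19.914/1061) = 0.137.
df = n − 2 = 179.
t* = t_{0.005, 179} = 2.603574.
Margin = t* × SE = 2.603574 × 0.137 = 0.356690.
CI: 0.842 ± 0.356690 → (0.4853, 1.1987).
With 99% confidence, each one-unit increase in outdoor temperature is associated with a change of between 0.4853 and 1.1987 kWh/day in electricity consumption.

(0.4853, 1.1987)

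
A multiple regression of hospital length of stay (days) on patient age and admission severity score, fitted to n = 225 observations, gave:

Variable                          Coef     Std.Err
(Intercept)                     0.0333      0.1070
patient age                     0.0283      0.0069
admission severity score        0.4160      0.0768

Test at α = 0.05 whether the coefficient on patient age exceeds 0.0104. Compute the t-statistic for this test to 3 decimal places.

Read off: b = 0.0283, SE = 0.0069 for patient age.
H₀: β₁ = 0.0104 vs H₁: β₁ > 0.0104.
t = (0.0283 − 0.0104) / 0.0069 = 2.594.
df = n − k − 1 = 225 − 2 − 1 = 222.
One-sided p ≈ 0.0051, which is < 0.05, so reject H₀.
There is evidence that the true slope on patient age exceeds 0.0104 days per unit, holding the other predictors fixed.

t = 2.594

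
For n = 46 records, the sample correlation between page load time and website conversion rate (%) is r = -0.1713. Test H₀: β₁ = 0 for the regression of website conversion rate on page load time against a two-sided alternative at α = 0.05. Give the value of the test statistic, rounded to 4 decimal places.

t = -1.1533

t = r·√(n − 2)/√(1 − r²) = -0.1713·√44/√0.970656 = -1.1533.
df = n − 2 = 44.
Two-sided p ≈ 0.2550, which is ≥ 0.05, so fail to reject H₀.
The data do not give significant evidence of a linear association between page load time and website conversion rate.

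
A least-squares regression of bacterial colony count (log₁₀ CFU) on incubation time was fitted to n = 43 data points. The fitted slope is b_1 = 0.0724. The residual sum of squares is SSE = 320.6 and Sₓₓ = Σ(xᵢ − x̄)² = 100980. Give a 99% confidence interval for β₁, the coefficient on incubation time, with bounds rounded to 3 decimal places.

(0.049, 0.096)

MSE = SSE/(n − 2) = 320.6/41 = 7.81951.
SE(b_1) = √(MSE/Sₓₓ) = √(7.81951/100980) = 0.00879979.
df = n − 2 = 41.
t* = t_{0.005, 41} = 2.701181.
Margin = t* × SE = 2.701181 × 0.00879979 = 0.02377.
CI: 0.0724 ± 0.02377 → (0.049, 0.096).
With 99% confidence, each one-unit increase in incubation time is associated with a change of between 0.049 and 0.096 log₁₀ CFU in bacterial colony count.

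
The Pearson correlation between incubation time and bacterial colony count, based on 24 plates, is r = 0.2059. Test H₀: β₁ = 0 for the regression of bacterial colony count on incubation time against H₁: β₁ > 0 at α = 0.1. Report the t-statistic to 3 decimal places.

t = 0.987

t = r·√(n − 2)/√(1 − r²) = 0.2059·√22/√0.957605 = 0.987.
df = n − 2 = 22.
One-sided p ≈ 0.1672, which is ≥ 0.1, so fail to reject H₀.
The data do not give significant evidence of a linear association between incubation time and bacterial colony count.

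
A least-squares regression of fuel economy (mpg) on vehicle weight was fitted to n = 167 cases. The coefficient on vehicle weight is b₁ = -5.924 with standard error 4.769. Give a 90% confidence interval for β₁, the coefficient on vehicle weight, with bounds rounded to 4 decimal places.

df = n − 2 = 167 − 2 = 165.
t* = t_{0.05, 165} = 1.654141.
Margin = t* × SE = 1.654141 × 4.769 = 7.888598.
CI: -5.924 ± 7.888598 → (-13.8126, 1.9646).
With 90% confidence, each one-unit increase in vehicle weight is associated with a change of between -13.8126 and 1.9646 mpg in fuel economy.

(-13.8126, 1.9646)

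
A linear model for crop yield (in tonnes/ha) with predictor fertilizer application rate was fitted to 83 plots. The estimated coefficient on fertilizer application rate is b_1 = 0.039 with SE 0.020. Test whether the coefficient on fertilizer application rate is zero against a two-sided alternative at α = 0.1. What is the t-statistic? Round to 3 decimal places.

t = 1.950

H₀: β₁ = 0 vs H₁: β₁ ≠ 0.
t = (b_1 − β₁⁰)/SE = 0.039 / 0.020 = 1.950.
df = n − 2 = 83 − 2 = 81.
Two-sided p ≈ 0.0546, which is < 0.1, so reject H₀.
There is evidence that fertilizer application rate is associated with crop yield.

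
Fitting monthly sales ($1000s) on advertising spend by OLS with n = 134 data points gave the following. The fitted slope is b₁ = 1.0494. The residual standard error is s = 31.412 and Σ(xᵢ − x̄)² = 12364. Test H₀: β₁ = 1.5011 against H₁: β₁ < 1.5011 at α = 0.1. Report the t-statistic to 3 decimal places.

t = -1.599

SE(b₁) = s/√Sₓₓ = 31.412/√12364 = 0.282498.
t = (1.0494 − 1.5011) / 0.282498 = -1.599.
df = n − 2 = 132.
One-sided p ≈ 0.0561, which is < 0.1, so reject H₀.
There is evidence that the true slope on advertising spend is below 1.5011 $1000s per unit.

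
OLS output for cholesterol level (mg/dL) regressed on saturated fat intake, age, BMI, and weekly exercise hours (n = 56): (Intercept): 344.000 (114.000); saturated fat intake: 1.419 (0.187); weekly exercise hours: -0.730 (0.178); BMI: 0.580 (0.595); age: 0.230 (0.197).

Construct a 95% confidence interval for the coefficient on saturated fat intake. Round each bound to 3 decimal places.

Read off: b = 1.419, SE = 0.187 for saturated fat intake.
df = n − k − 1 = 56 − 4 − 1 = 51.
t* = t_{0.025, 51} = 2.007584.
Margin = t* × SE = 2.007584 × 0.187 = 0.37542.
CI: 1.419 ± 0.37542 → (1.044, 1.794).

(1.044, 1.794)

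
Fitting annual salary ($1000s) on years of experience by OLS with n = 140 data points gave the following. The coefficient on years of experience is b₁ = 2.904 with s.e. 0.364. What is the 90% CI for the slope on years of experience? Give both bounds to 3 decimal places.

(2.301, 3.507)

df = n − 2 = 140 − 2 = 138.
t* = t_{0.05, 138} = 1.65597.
Margin = t* × SE = 1.65597 × 0.364 = 0.60277.
CI: 2.904 ± 0.60277 → (2.301, 3.507).
With 90% confidence, each one-unit increase in years of experience is associated with a change of between 2.301 and 3.507 $1000s in annual salary.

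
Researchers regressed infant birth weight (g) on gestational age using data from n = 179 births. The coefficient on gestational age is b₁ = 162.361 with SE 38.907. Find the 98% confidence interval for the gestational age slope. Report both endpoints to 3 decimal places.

df = n − 2 = 179 − 2 = 177.
t* = t_{0.01, 177} = 2.3476.
Margin = t* × SE = 2.3476 × 38.907 = 91.33807.
CI: 162.361 ± 91.33807 → (71.023, 253.699).
With 98% confidence, each one-unit increase in gestational age is associated with a change of between 71.023 and 253.699 g in infant birth weight.

(71.023, 253.699)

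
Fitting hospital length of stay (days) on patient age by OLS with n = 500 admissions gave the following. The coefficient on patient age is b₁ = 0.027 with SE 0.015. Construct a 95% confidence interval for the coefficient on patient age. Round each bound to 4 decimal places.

(-0.0025, 0.0565)

df = n − 2 = 500 − 2 = 498.
t* = t_{0.025, 498} = 1.964739.
Margin = t* × SE = 1.964739 × 0.015 = 0.029471.
CI: 0.027 ± 0.029471 → (-0.0025, 0.0565).
With 95% confidence, each one-unit increase in patient age is associated with a change of between -0.0025 and 0.0565 days in hospital length of stay.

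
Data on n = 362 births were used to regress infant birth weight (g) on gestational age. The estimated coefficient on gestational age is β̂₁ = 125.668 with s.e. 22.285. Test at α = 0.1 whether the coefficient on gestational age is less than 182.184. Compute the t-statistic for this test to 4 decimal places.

t = -2.5361

H₀: β₁ = 182.184 vs H₁: β₁ < 182.184.
t = (β̂₁ − β₁⁰)/SE = (125.668 − 182.184) / 22.285 = -2.5361.
df = n − 2 = 362 − 2 = 360.
One-sided p ≈ 0.0058, which is < 0.1, so reject H₀.
There is evidence that the true slope on gestational age is below 182.184 g per unit.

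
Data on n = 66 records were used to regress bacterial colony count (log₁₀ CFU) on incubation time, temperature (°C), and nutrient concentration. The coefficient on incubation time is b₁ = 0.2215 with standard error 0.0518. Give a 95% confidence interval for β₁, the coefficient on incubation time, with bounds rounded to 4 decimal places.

(0.1180, 0.3250)

df = n − k − 1 = 66 − 3 − 1 = 62.
t* = t_{0.025, 62} = 1.998972.
Margin = t* × SE = 1.998972 × 0.0518 = 0.103547.
CI: 0.2215 ± 0.103547 → (0.1180, 0.3250).
With 95% confidence, each one-unit increase in incubation time is associated with a change of between 0.1180 and 0.3250 log₁₀ CFU in bacterial colony count, holding the other predictors fixed.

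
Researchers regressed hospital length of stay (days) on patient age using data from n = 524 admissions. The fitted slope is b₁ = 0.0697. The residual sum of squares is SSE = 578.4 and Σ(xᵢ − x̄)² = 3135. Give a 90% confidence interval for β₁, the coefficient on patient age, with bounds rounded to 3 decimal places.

(0.039, 0.101)

MSE = SSE/(n − 2) = 578.4/522 = 1.10805.
SE(b₁) = √(MSE/Sₓₓ) = √(1.10805/3135) = 0.0188001.
df = n − 2 = 522.
t* = t_{0.05, 522} = 1.647778.
Margin = t* × SE = 1.647778 × 0.0188001 = 0.03098.
CI: 0.0697 ± 0.03098 → (0.039, 0.101).
With 90% confidence, each one-unit increase in patient age is associated with a change of between 0.039 and 0.101 days in hospital length of stay.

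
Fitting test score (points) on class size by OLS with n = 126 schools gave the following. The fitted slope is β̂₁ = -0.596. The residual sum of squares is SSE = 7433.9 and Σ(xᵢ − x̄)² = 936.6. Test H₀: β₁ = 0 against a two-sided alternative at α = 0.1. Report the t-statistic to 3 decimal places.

t = -2.356

MSE = SSE/(n − 2) = 7433.9/124 = 59.9508.
SE(β̂₁) = √(MSE/Sₓₓ) = √(59.9508/936.6) = 0.253.
t = -0.596 / 0.253 = -2.356.
df = n − 2 = 124.
Two-sided p ≈ 0.0201, which is < 0.1, so reject H₀.
There is evidence that class size is associated with test score.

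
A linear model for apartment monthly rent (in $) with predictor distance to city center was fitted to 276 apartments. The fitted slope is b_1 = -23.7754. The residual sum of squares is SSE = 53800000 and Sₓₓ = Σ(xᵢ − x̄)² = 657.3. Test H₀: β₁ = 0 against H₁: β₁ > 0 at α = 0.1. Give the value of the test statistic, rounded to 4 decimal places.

t = -1.3756

MSE = SSE/(n − 2) = 53800000/274 = 196350.
SE(b_1) = √(MSE/Sₓₓ) = √(196350/657.3) = 17.2836.
t = -23.7754 / 17.2836 = -1.3756.
df = n − 2 = 274.
One-sided p ≈ 0.9150, which is ≥ 0.1, so fail to reject H₀.
The data do not give significant evidence that the true slope on distance to city center is positive.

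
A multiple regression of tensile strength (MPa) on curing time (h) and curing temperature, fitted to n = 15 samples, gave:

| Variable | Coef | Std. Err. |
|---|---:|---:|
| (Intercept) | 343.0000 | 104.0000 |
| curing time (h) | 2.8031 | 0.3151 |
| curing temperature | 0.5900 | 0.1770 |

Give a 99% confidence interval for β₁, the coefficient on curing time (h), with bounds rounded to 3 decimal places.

(1.841, 3.766)

Read off: b = 2.8031, SE = 0.3151 for curing time (h).
df = n − k − 1 = 15 − 2 − 1 = 12.
t* = t_{0.005, 12} = 3.05454.
Margin = t* × SE = 3.05454 × 0.3151 = 0.96249.
CI: 2.8031 ± 0.96249 → (1.841, 3.766).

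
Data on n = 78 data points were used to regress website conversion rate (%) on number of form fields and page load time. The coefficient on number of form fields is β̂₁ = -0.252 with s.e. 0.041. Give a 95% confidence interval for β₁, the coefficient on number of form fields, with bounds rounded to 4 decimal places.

(-0.3337, -0.1703)

df = n − k − 1 = 78 − 2 − 1 = 75.
t* = t_{0.025, 75} = 1.992102.
Margin = t* × SE = 1.992102 × 0.041 = 0.081676.
CI: -0.252 ± 0.081676 → (-0.3337, -0.1703).
With 95% confidence, each one-unit increase in number of form fields is associated with a change of between -0.3337 and -0.1703 % in website conversion rate, holding the other predictors fixed.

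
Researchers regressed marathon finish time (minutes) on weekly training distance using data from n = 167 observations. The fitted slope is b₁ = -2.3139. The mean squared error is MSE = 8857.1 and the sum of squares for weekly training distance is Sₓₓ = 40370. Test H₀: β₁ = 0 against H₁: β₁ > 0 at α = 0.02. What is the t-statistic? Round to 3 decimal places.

t = -4.940

SE(b₁) = √(MSE/Sₓₓ) = √(8857.1/40370) = 0.468399.
t = -2.3139 / 0.468399 = -4.940.
df = n − 2 = 165.
One-sided p ≈ 1.0000, which is ≥ 0.02, so fail to reject H₀.
The data do not give significant evidence that the true slope on weekly training distance is positive.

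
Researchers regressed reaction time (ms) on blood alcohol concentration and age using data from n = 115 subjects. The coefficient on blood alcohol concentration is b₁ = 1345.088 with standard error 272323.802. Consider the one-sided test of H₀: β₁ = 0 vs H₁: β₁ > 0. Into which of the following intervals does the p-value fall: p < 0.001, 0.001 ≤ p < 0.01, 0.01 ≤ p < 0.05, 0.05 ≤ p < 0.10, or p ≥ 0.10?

t = 1345.088 / 272323.802 = 0.005.
df = n − k − 1 = 115 − 2 − 1 = 112.
One-sided p = P(T_{112} > t) ≈ 0.4980.
So p ≥ 0.10.

p ≥ 0.10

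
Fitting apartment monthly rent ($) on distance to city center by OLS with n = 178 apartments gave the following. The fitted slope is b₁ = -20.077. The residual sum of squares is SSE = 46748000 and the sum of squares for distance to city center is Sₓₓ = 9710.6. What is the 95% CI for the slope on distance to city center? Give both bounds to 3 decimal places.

MSE = SSE/(n − 2) = 46748000/176 = 265614.
SE(b₁) = √(MSE/Sₓₓ) = √(265614/9710.6) = 5.23001.
df = n − 2 = 176.
t* = t_{0.025, 176} = 1.973534.
Margin = t* × SE = 1.973534 × 5.23001 = 10.32160.
CI: -20.077 ± 10.32160 → (-30.399, -9.755).
With 95% confidence, each one-unit increase in distance to city center is associated with a change of between -30.399 and -9.755 $ in apartment monthly rent.

(-30.399, -9.755)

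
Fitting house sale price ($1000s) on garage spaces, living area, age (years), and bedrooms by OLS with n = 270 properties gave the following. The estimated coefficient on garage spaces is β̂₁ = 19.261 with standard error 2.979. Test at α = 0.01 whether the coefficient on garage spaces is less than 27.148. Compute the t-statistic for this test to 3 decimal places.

t = -2.648

H₀: β₁ = 27.148 vs H₁: β₁ < 27.148.
t = (β̂₁ − β₁⁰)/SE = (19.261 − 27.148) / 2.979 = -2.648.
df = n − k − 1 = 270 − 4 − 1 = 265.
One-sided p ≈ 0.0043, which is < 0.01, so reject H₀.
There is evidence that the true slope on garage spaces is below 27.148 $1000s per unit, holding the other predictors fixed.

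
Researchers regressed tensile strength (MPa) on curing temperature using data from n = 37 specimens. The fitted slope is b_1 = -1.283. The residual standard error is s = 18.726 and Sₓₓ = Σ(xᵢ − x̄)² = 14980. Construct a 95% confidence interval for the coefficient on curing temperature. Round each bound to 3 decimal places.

(-1.594, -0.972)

SE(b_1) = s/√Sₓₓ = 18.726/√14980 = 0.152999.
df = n − 2 = 35.
t* = t_{0.025, 35} = 2.030108.
Margin = t* × SE = 2.030108 × 0.152999 = 0.31060.
CI: -1.283 ± 0.31060 → (-1.594, -0.972).
With 95% confidence, each one-unit increase in curing temperature is associated with a change of between -1.594 and -0.972 MPa in tensile strength.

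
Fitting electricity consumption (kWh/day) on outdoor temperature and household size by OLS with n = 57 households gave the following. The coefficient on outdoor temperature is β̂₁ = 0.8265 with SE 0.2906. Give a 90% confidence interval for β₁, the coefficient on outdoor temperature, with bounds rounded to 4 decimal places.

df = n − k − 1 = 57 − 2 − 1 = 54.
t* = t_{0.05, 54} = 1.673565.
Margin = t* × SE = 1.673565 × 0.2906 = 0.486338.
CI: 0.8265 ± 0.486338 → (0.3402, 1.3128).
With 90% confidence, each one-unit increase in outdoor temperature is associated with a change of between 0.3402 and 1.3128 kWh/day in electricity consumption, holding the other predictors fixed.

(0.3402, 1.3128)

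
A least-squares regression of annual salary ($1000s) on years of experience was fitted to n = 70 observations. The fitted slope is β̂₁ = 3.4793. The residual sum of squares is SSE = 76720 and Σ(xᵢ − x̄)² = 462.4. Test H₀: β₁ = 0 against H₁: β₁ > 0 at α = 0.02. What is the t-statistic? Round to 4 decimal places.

MSE = SSE/(n − 2) = 76720/68 = 1128.24.
SE(β̂₁) = √(MSE/Sₓₓ) = √(1128.24/462.4) = 1.56204.
t = 3.4793 / 1.56204 = 2.2274.
df = n − 2 = 68.
One-sided p ≈ 0.0146, which is < 0.02, so reject H₀.
There is evidence that the true slope on years of experience is positive.

t = 2.2274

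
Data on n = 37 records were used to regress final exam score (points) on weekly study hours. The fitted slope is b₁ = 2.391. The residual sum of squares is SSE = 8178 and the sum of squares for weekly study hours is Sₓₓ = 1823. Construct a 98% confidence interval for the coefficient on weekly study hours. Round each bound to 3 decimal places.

MSE = SSE/(n − 2) = 8178/35 = 233.657.
SE(b₁) = √(MSE/Sₓₓ) = √(233.657/1823) = 0.358011.
df = n − 2 = 35.
t* = t_{0.01, 35} = 2.437723.
Margin = t* × SE = 2.437723 × 0.358011 = 0.87273.
CI: 2.391 ± 0.87273 → (1.518, 3.264).
With 98% confidence, each one-unit increase in weekly study hours is associated with a change of between 1.518 and 3.264 points in final exam score.

(1.518, 3.264)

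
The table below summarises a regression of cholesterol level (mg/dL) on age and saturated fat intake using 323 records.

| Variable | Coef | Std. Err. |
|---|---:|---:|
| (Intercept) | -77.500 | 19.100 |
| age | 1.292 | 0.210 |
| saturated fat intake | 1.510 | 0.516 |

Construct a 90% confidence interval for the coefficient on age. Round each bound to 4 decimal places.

Read off: b = 1.292, SE = 0.210 for age.
df = n − k − 1 = 323 − 2 − 1 = 320.
t* = t_{0.05, 320} = 1.649629.
Margin = t* × SE = 1.649629 × 0.210 = 0.346422.
CI: 1.292 ± 0.346422 → (0.9456, 1.6384).

(0.9456, 1.6384)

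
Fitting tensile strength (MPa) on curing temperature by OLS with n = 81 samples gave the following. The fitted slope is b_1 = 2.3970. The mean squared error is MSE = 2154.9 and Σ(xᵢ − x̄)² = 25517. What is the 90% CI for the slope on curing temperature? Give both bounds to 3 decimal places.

(1.913, 2.881)

SE(b_1) = √(MSE/Sₓₓ) = √(2154.9/25517) = 0.290602.
df = n − 2 = 79.
t* = t_{0.05, 79} = 1.664371.
Margin = t* × SE = 1.664371 × 0.290602 = 0.48367.
CI: 2.3970 ± 0.48367 → (1.913, 2.881).
With 90% confidence, each one-unit increase in curing temperature is associated with a change of between 1.913 and 2.881 MPa in tensile strength.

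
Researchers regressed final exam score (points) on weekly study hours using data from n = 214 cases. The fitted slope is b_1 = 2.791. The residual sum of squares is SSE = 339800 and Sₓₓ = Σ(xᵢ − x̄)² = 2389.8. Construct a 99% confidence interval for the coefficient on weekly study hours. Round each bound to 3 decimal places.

MSE = SSE/(n − 2) = 339800/212 = 1602.83.
SE(b_1) = √(MSE/Sₓₓ) = √(1602.83/2389.8) = 0.818961.
df = n − 2 = 212.
t* = t_{0.005, 212} = 2.599218.
Margin = t* × SE = 2.599218 × 0.818961 = 2.12866.
CI: 2.791 ± 2.12866 → (0.662, 4.920).
With 99% confidence, each one-unit increase in weekly study hours is associated with a change of between 0.662 and 4.920 points in final exam score.

(0.662, 4.920)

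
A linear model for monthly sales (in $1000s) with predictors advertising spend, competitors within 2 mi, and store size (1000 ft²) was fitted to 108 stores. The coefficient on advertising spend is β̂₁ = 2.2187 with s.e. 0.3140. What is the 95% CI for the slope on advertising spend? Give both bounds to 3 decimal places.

(1.596, 2.841)

df = n − k − 1 = 108 − 3 − 1 = 104.
t* = t_{0.025, 104} = 1.983038.
Margin = t* × SE = 1.983038 × 0.3140 = 0.62267.
CI: 2.2187 ± 0.62267 → (1.596, 2.841).
With 95% confidence, each one-unit increase in advertising spend is associated with a change of between 1.596 and 2.841 $1000s in monthly sales, holding the other predictors fixed.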